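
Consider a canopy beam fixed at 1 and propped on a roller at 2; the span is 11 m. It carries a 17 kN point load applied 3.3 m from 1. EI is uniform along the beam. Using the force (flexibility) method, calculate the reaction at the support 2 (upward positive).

Choose R_2 as the redundant. The primary structure is the cantilever fixed at 1.
Free-end deflection of the primary structure under the applied loading (downward +):
  point load 17 at a = 3.3: Pa²(3L − a)/(6EI) = 916.4/EI
Tip deflection under a unit load at 2: L³/(3EI) = 443.7/EI.
The prop prevents deflection at 2: R_2 = δ_0/δ_{22} = 916.4/443.7 = 2.066 kN.

R_2 = 2.066 kN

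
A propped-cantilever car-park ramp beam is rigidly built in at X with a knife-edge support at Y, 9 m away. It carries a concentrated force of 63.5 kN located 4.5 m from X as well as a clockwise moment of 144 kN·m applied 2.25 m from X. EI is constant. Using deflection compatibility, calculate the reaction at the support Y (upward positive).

Take the reaction at Y as the redundant and release it; the primary structure is a cantilever fixed at X.
Deflection at Y on the released cantilever, summing each load's contribution:
  point load 63.5 at a = 4.5: Pa²(3L − a)/(6EI) = 4822/EI
  clockwise couple 144 at a = 2.25: M₀a(2L − a)/(2EI) = 2552/EI
  δ_0 = 7374/EI
Flexibility coefficient — unit upward force at Y: δ_{YY} = L³/(3EI) = 243/EI.
The prop prevents deflection at Y: R_Y = δ_0/δ_{YY} = 7374/243 = 30.34 kN.

R_Y = 30.34 kN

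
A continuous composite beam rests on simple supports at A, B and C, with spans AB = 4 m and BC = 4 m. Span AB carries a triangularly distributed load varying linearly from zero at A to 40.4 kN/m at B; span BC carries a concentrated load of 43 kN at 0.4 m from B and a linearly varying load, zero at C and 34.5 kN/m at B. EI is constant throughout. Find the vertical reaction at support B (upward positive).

Take M_B as the redundant. Released structure: two simple spans AB and BC with a hinge at B.
Discontinuity in slope at B on the released structure — sum the simple-span end rotations:
  span AB: triangular load, peak 40.4: w₀L³/(45EI) = 57.46/EI
  span BC: point load 43 at a = 0.4: Pab(L + b)/(6LEI) = 19.61/EI
  span BC: triangular load, peak 34.5: w₀L³/(45EI) = 49.07/EI
  relative rotation θ_0 = (57.46 + 68.67)/EI = 126.1/EI
A unit hogging moment at B produces rotation L₁/(3EI) + L₂/(3EI) = 2.667/EI.
Compatibility: M_B·(L₁+L₂)/(3EI) = θ_0, giving M_B = 47.3 kN·m (hogging).
Span AB, ΣM about A with M_B applied at B: R_B^{AB}·4 = 215.5 + 47.3, so R_B^{AB} = 65.69 kN and R_A = 80.8 − 65.69 = 15.11 kN.
Span BC, ΣM about C: R_B^{BC}·4 = 338.8 + 47.3, so R_B^{BC} = 96.52 kN and R_C = 112 − 96.52 = 15.48 kN.
R_B = 65.69 + 96.52 = 162.2 kN.

R_B = 162.2 kN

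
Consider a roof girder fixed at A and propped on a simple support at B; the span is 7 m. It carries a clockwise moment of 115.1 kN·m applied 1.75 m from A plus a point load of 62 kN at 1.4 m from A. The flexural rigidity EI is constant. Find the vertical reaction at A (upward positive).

R_A = 47.74 kN

Choose R_B as the redundant. The primary structure is the cantilever fixed at A.
Downward deflection at the released point B due to the loads:
  clockwise couple 115.1 at a = 1.75: M₀a(2L − a)/(2EI) = 1234/EI
  point load 62 at a = 1.4: Pa²(3L − a)/(6EI) = 397/EI
  δ_0 = 1631/EI
Tip deflection under a unit load at B: L³/(3EI) = 114.3/EI.
The prop prevents deflection at B: R_B = δ_0/δ_{BB} = 1631/114.3 = 14.26 kN.
Vertical equilibrium: R_A = ΣP − R_B = 62 − 14.26 = 47.74 kN.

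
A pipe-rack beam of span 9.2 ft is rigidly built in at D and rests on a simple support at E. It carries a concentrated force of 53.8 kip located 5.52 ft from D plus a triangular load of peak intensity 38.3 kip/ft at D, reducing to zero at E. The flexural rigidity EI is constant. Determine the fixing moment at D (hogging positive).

Choose R_E as the redundant. The primary structure is the cantilever fixed at D.
Primary-structure tip deflection at E by superposition:
  point load 53.8 at a = 5.52: Pa²(3L − a)/(6EI) = 6033/EI
  triangular load, peak 38.3 at the fixed end: w₀L⁴/(30EI) = 9146/EI
  δ_0 = 15179/EI
Tip deflection under a unit load at E: L³/(3EI) = 259.6/EI.
The prop prevents deflection at E: R_E = δ_0/δ_{EE} = 15179/259.6 = 58.48 kip.
Moment equilibrium about D: M_D = Σ(load moments about D) − R_E·L = 837.3 − 58.48×9.2 = 299.3 kip·ft.

M_D = 299.3 kip·ft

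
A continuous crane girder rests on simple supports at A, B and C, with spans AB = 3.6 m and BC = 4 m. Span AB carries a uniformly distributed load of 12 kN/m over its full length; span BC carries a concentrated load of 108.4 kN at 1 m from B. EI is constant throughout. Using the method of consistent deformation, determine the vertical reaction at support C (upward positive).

R_C = 15.44 kN

Insert a hinge at B; M_B is the redundant, and each span becomes simply supported.
End slopes at the hinge B, treating each span as simply supported:
  span AB: UDL 12: wL³/(24EI) = 23.33/EI
  span BC: point load 108.4 at a = 1: Pab(L + b)/(6LEI) = 94.85/EI
  relative rotation θ_0 = (23.33 + 94.85)/EI = 118.2/EI
A unit hogging moment at B produces rotation L₁/(3EI) + L₂/(3EI) = 2.533/EI.
Slope continuity at B: θ_0 = M_B·2.533/EI, so M_B = 118.2/2.533 = 46.65 kN·m (hogging).
Span BC, ΣM about C: R_B^{BC}·4 = 325.2 + 46.65, so R_B^{BC} = 92.96 kN and R_C = 108.4 − 92.96 = 15.44 kN.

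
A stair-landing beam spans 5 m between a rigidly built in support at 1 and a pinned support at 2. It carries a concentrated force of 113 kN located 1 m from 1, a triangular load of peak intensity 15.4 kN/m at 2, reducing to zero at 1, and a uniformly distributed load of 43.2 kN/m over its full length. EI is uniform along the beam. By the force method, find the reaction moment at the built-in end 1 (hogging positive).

Take the reaction at 2 as the redundant and release it; the primary structure is a cantilever fixed at 1.
Deflection at 2 on the released cantilever, summing each load's contribution:
  point load 113 at a = 1: Pa²(3L − a)/(6EI) = 263.7/EI
  triangular load, peak 15.4 at the free end: 11w₀L⁴/(120EI) = 882.3/EI
  UDL 43.2: wL⁴/(8EI) = 3375/EI
  δ_0 = 4521/EI
Tip deflection under a unit load at 2: L³/(3EI) = 41.67/EI.
Compatibility at 2: δ_0 − R_2·δ_{22} = 0, so R_2 = 4521/41.67 = 108.5 kN.
Moment equilibrium about 1: M_1 = Σ(load moments about 1) − R_2·L = 781.3 − 108.5×5 = 238.8 kN·m.

M_1 = 238.8 kN·m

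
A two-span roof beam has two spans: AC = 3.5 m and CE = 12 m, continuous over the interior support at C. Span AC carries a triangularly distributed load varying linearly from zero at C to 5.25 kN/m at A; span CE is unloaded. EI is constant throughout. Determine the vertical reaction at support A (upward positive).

R_A = 5.883 kN

Insert a hinge at C; M_C is the redundant, and each span becomes simply supported.
Rotations at C on the released spans (each span's end-slope, ×1/EI):
  span AC: triangular load, peak 5.25: 7w₀L³/(360EI) = 4.377/EI
  relative rotation θ_0 = (4.377 + 0)/EI = 4.377/EI
A unit hogging moment at C produces rotation L₁/(3EI) + L₂/(3EI) = 5.167/EI.
Slope continuity at C: θ_0 = M_C·5.167/EI, so M_C = 4.377/5.167 = 0.8471 kN·m (hogging).
Span AC, ΣM about A with M_C applied at C: R_C^{AC}·3.5 = 10.72 + 0.8471, so R_C^{AC} = 3.305 kN and R_A = 9.188 − 3.305 = 5.883 kN.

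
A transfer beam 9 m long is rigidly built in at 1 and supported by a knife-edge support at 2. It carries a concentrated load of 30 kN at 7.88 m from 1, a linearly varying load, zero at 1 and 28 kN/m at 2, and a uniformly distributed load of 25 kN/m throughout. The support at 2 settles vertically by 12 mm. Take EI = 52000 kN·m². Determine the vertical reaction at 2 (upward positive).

R_2 = 175.5 kN

Choose R_2 as the redundant. The primary structure is the cantilever fixed at 1.
Free-end deflection of the primary structure under the applied loading (downward +):
  point load 30 at a = 7.88: Pa²(3L − a)/(6EI) = 5936/EI
  triangular load, peak 28 at the free end: 11w₀L⁴/(120EI) = 16840/EI
  UDL 25: wL⁴/(8EI) = 20503/EI
  δ_0 = 43279/EI
Tip deflection under a unit load at 2: L³/(3EI) = 243/EI.
With EI = 52000 kN·m²: δ_0 = 0.83229 m and δ_{22} = 0.004673 m/kN.
Compatibility — the beam at 2 must follow the support down by 0.012 m: δ_0 − R_2·δ_{22} = 0.012, so R_2 = (0.83229 − 0.012)/0.004673 = 175.5 kN.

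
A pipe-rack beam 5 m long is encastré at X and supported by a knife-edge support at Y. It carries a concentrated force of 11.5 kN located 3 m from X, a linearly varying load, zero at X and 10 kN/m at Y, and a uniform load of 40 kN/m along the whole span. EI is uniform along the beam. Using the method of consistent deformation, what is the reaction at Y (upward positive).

Take the reaction at Y as the redundant and release it; the primary structure is a cantilever fixed at X.
Primary-structure tip deflection at Y by superposition:
  point load 11.5 at a = 3: Pa²(3L − a)/(6EI) = 207/EI
  triangular load, peak 10 at the free end: 11w₀L⁴/(120EI) = 572.9/EI
  UDL 40: wL⁴/(8EI) = 3125/EI
  δ_0 = 3905/EI
Tip deflection under a unit load at Y: L³/(3EI) = 41.67/EI.
The prop prevents deflection at Y: R_Y = δ_0/δ_{YY} = 3905/41.67 = 93.72 kN.

R_Y = 93.72 kN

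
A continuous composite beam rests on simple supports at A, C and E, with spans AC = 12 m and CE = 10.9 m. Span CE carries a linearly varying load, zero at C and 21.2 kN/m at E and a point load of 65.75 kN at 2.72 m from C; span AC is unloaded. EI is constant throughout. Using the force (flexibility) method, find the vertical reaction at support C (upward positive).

R_C = 109.9 kN

Release continuity at C by inserting a hinge; the redundant is the internal moment M_C. The primary structure is two simply-supported spans AC and CE.
Discontinuity in slope at C on the released structure — sum the simple-span end rotations:
  span CE: triangular load, peak 21.2: 7w₀L³/(360EI) = 533.8/EI
  span CE: point load 65.75 at a = 2.72: Pab(L + b)/(6LEI) = 426.8/EI
  relative rotation θ_0 = (0 + 960.6)/EI = 960.6/EI
A unit hogging moment at C produces rotation L₁/(3EI) + L₂/(3EI) = 7.633/EI.
Slope continuity at C: θ_0 = M_C·7.633/EI, so M_C = 960.6/7.633 = 125.8 kN·m (hogging).
Span AC, ΣM about A with M_C applied at C: R_C^{AC}·12 = 0 + 125.8, so R_C^{AC} = 10.49 kN and R_A = 0 − 10.49 = -10.49 kN.
Span CE, ΣM about E: R_C^{CE}·10.9 = 957.6 + 125.8, so R_C^{CE} = 99.4 kN and R_E = 181.3 − 99.4 = 81.89 kN.
R_C = 10.49 + 99.4 = 109.9 kN.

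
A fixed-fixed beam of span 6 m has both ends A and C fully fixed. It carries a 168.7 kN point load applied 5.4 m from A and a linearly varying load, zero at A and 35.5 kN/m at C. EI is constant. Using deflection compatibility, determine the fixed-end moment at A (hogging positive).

Take the two fixed-end moments M_A, M_C as redundants; the released structure is the simple span AC.
Simple-span end rotations at A and C under the given loads:
  at A: point load 168.7 at a = 5.4: Pab(L + b)/(6LEI) = 100.2/EI
  at C: point load 168.7 at a = 5.4: Pab(L + a)/(6LEI) = 173.1/EI
  at A: triangular load, peak 35.5: 7w₀L³/(360EI) = 149.1/EI
  at C: triangular load, peak 35.5: w₀L³/(45EI) = 170.4/EI
  θ_A0 = 249.3/EI,  θ_C0 = 343.5/EI
Flexibility coefficients: a unit moment at one end gives L/(3EI) there and L/(6EI) at the far end, so f₁₁ = f₂₂ = 2/EI and f₁₂ = f₂₁ = 1/EI.
Compatibility — zero rotation at each built-in end:
  2 M_A + 1 M_C = 249.3
  1 M_A + 2 M_C = 343.5
Solving the pair gives M_A = 51.71 kN·m and M_C = 145.9 kN·m (hogging).

M_A = 51.71 kN·m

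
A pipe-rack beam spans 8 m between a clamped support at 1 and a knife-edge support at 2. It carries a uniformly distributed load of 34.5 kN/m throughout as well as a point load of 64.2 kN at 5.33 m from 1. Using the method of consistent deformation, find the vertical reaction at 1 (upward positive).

Take the reaction at 2 as the redundant and release it; the primary structure is a cantilever fixed at 1.
Primary-structure tip deflection at 2 by superposition:
  UDL 34.5: wL⁴/(8EI) = 17664/EI
  point load 64.2 at a = 5.33: Pa²(3L − a)/(6EI) = 5675/EI
  δ_0 = 23339/EI
Tip deflection under a unit load at 2: L³/(3EI) = 170.7/EI.
The prop prevents deflection at 2: R_2 = δ_0/δ_{22} = 23339/170.7 = 136.8 kN.
Vertical equilibrium: R_1 = ΣP − R_2 = 340.2 − 136.8 = 203.4 kN.

R_1 = 203.4 kN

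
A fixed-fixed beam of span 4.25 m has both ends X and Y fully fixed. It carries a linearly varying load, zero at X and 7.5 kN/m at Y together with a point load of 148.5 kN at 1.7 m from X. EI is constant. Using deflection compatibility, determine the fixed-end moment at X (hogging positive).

Release both end moments; the primary structure is a simply-supported span XY with redundants M_X and M_Y.
On the primary (simply-supported) span, the end slopes from the loading are:
  at X: triangular load, peak 7.5: 7w₀L³/(360EI) = 11.19/EI
  at Y: triangular load, peak 7.5: w₀L³/(45EI) = 12.79/EI
  at X: point load 148.5 at a = 1.7: Pab(L + b)/(6LEI) = 171.7/EI
  at Y: point load 148.5 at a = 1.7: Pab(L + a)/(6LEI) = 150.2/EI
  θ_X0 = 182.9/EI,  θ_Y0 = 163/EI
Flexibility coefficients: a unit moment at one end gives L/(3EI) there and L/(6EI) at the far end, so f₁₁ = f₂₂ = 1.417/EI and f₁₂ = f₂₁ = 0.7083/EI.
Compatibility — zero rotation at each built-in end:
  1.417 M_X + 0.7083 M_Y = 182.9
  0.7083 M_X + 1.417 M_Y = 163
Solving the pair gives M_X = 95.4 kN·m and M_Y = 67.36 kN·m (hogging).

M_X = 95.4 kN·m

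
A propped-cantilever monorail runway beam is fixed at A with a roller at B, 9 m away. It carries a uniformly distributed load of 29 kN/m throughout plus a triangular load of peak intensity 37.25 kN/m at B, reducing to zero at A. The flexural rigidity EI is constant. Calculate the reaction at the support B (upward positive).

Remove the prop at B; the released (primary) structure is a cantilever built in at A.
Free-end deflection of the primary structure under the applied loading (downward +):
  UDL 29: wL⁴/(8EI) = 23784/EI
  triangular load, peak 37.25 at the free end: 11w₀L⁴/(120EI) = 22403/EI
  δ_0 = 46187/EI
Flexibility coefficient — unit upward force at B: δ_{BB} = L³/(3EI) = 243/EI.
Compatibility at B: δ_0 − R_B·δ_{BB} = 0, so R_B = 46187/243 = 190.1 kN.

R_B = 190.1 kN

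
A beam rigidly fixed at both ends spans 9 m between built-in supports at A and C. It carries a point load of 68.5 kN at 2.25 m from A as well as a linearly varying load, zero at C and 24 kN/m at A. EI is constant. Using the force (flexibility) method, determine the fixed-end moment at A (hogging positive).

Take the two fixed-end moments M_A, M_C as redundants; the released structure is the simple span AC.
On the primary (simply-supported) span, the end slopes from the loading are:
  at A: point load 68.5 at a = 2.25: Pab(L + b)/(6LEI) = 303.4/EI
  at C: point load 68.5 at a = 2.25: Pab(L + a)/(6LEI) = 216.7/EI
  at A: triangular load, peak 24: w₀L³/(45EI) = 388.8/EI
  at C: triangular load, peak 24: 7w₀L³/(360EI) = 340.2/EI
  θ_A0 = 692.2/EI,  θ_C0 = 556.9/EI
Flexibility coefficients: a unit moment at one end gives L/(3EI) there and L/(6EI) at the far end, so f₁₁ = f₂₂ = 3/EI and f₁₂ = f₂₁ = 1.5/EI.
Compatibility — zero rotation at each built-in end:
  3 M_A + 1.5 M_C = 692.2
  1.5 M_A + 3 M_C = 556.9
Solving the pair gives M_A = 183.9 kN·m and M_C = 93.7 kN·m (hogging).

M_A = 183.9 kN·m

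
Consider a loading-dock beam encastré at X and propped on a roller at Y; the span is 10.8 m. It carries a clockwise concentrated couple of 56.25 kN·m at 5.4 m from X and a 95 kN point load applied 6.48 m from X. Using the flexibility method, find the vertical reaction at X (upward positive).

R_X = 48.1 kN

Release the roller at Y. Primary structure: cantilever fixed at X.
Deflection at Y on the released cantilever, summing each load's contribution:
  clockwise couple 56.25 at a = 5.4: M₀a(2L − a)/(2EI) = 2460/EI
  point load 95 at a = 6.48: Pa²(3L − a)/(6EI) = 17233/EI
  δ_0 = 19693/EI
Tip deflection under a unit load at Y: L³/(3EI) = 419.9/EI.
Compatibility at Y: δ_0 − R_Y·δ_{YY} = 0, so R_Y = 19693/419.9 = 46.9 kN.
Vertical equilibrium: R_X = ΣP − R_Y = 95 − 46.9 = 48.1 kN.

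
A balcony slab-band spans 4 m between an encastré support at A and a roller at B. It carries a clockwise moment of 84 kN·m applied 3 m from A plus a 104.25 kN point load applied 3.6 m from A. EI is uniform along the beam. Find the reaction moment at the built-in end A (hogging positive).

M_A = -13.48 kN·m

Choose R_B as the redundant. The primary structure is the cantilever fixed at A.
Free-end deflection of the primary structure under the applied loading (downward +):
  clockwise couple 84 at a = 3: M₀a(2L − a)/(2EI) = 630/EI
  point load 104.25 at a = 3.6: Pa²(3L − a)/(6EI) = 1892/EI
  δ_0 = 2522/EI
Flexibility coefficient — unit upward force at B: δ_{BB} = L³/(3EI) = 21.33/EI.
The prop prevents deflection at B: R_B = δ_0/δ_{BB} = 2522/21.33 = 118.2 kN.
Moment equilibrium about A: M_A = Σ(load moments about A) − R_B·L = 459.3 − 118.2×4 = -13.48 kN·m.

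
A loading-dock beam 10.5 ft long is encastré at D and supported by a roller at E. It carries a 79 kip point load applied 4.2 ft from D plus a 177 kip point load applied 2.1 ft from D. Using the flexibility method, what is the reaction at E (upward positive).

R_E = 26.34 kip

Take the reaction at E as the redundant and release it; the primary structure is a cantilever fixed at D.
Downward deflection at the released point E due to the loads:
  point load 79 at a = 4.2: Pa²(3L − a)/(6EI) = 6341/EI
  point load 177 at a = 2.1: Pa²(3L − a)/(6EI) = 3825/EI
  δ_0 = 10165/EI
Tip deflection under a unit load at E: L³/(3EI) = 385.9/EI.
Compatibility at E: δ_0 − R_E·δ_{EE} = 0, so R_E = 10165/385.9 = 26.34 kip.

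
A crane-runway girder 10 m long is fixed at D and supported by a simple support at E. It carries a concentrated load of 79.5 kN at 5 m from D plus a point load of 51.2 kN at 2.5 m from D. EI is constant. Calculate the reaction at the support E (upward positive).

R_E = 29.24 kN

Choose R_E as the redundant. The primary structure is the cantilever fixed at D.
Deflection at E on the released cantilever, summing each load's contribution:
  point load 79.5 at a = 5: Pa²(3L − a)/(6EI) = 8281/EI
  point load 51.2 at a = 2.5: Pa²(3L − a)/(6EI) = 1467/EI
  δ_0 = 9748/EI
Flexibility coefficient — unit upward force at E: δ_{EE} = L³/(3EI) = 333.3/EI.
Compatibility at E: δ_0 − R_E·δ_{EE} = 0, so R_E = 9748/333.3 = 29.24 kN.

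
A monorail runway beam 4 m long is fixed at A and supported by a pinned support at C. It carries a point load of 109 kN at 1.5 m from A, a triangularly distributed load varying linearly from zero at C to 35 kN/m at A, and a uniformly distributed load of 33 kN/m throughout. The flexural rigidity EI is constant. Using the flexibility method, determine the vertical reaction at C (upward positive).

R_C = 83.62 kN

Choose R_C as the redundant. The primary structure is the cantilever fixed at A.
Downward deflection at the released point C due to the loads:
  point load 109 at a = 1.5: Pa²(3L − a)/(6EI) = 429.2/EI
  triangular load, peak 35 at the fixed end: w₀L⁴/(30EI) = 298.7/EI
  UDL 33: wL⁴/(8EI) = 1056/EI
  δ_0 = 1784/EI
Flexibility coefficient — unit upward force at C: δ_{CC} = L³/(3EI) = 21.33/EI.
Compatibility at C: δ_0 − R_C·δ_{CC} = 0, so R_C = 1784/21.33 = 83.62 kN.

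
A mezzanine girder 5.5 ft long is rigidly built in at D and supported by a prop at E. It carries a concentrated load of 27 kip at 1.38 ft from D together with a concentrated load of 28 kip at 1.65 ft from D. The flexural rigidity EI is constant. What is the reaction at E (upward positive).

R_E = 5.738 kip

Take the reaction at E as the redundant and release it; the primary structure is a cantilever fixed at D.
Downward deflection at the released point E due to the loads:
  point load 27 at a = 1.38: Pa²(3L − a)/(6EI) = 129.6/EI
  point load 28 at a = 1.65: Pa²(3L − a)/(6EI) = 188.7/EI
  δ_0 = 318.2/EI
Flexibility coefficient — unit upward force at E: δ_{EE} = L³/(3EI) = 55.46/EI.
Compatibility at E: δ_0 − R_E·δ_{EE} = 0, so R_E = 318.2/55.46 = 5.738 kip.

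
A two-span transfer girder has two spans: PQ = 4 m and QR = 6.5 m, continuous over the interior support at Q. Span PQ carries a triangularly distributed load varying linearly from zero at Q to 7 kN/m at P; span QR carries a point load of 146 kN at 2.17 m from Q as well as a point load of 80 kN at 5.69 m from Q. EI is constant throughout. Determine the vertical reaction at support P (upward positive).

Release continuity at Q by inserting a hinge; the redundant is the internal moment M_Q. The primary structure is two simply-supported spans PQ and QR.
Rotations at Q on the released spans (each span's end-slope, ×1/EI):
  span PQ: triangular load, peak 7: 7w₀L³/(360EI) = 8.711/EI
  span QR: point load 146 at a = 2.17: Pab(L + b)/(6LEI) = 380.9/EI
  span QR: point load 80 at a = 5.69: Pab(L + b)/(6LEI) = 69.11/EI
  relative rotation θ_0 = (8.711 + 450.1)/EI = 458.8/EI
A unit hogging moment at Q produces rotation L₁/(3EI) + L₂/(3EI) = 3.5/EI.
Compatibility: M_Q·(L₁+L₂)/(3EI) = θ_0, giving M_Q = 131.1 kN·m (hogging).
Span PQ, ΣM about P with M_Q applied at Q: R_Q^{PQ}·4 = 18.67 + 131.1, so R_Q^{PQ} = 37.44 kN and R_P = 14 − 37.44 = -23.44 kN.

R_P = -23.44 kN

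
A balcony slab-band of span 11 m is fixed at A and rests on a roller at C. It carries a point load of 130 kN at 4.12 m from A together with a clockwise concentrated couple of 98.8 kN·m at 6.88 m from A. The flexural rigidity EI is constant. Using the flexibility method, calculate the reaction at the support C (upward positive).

R_C = 35.52 kN

Remove the prop at C; the released (primary) structure is a cantilever built in at A.
Free-end deflection of the primary structure under the applied loading (downward +):
  point load 130 at a = 4.12: Pa²(3L − a)/(6EI) = 10621/EI
  clockwise couple 98.8 at a = 6.88: M₀a(2L − a)/(2EI) = 5139/EI
  δ_0 = 15760/EI
Tip deflection under a unit load at C: L³/(3EI) = 443.7/EI.
The prop prevents deflection at C: R_C = δ_0/δ_{CC} = 15760/443.7 = 35.52 kN.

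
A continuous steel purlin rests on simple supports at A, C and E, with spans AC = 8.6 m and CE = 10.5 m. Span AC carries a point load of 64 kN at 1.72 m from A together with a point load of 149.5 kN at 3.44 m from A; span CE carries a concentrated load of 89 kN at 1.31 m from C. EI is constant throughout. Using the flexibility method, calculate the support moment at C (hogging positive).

M_C = 173.6 kN·m

Release continuity at C by inserting a hinge; the redundant is the internal moment M_C. The primary structure is two simply-supported spans AC and CE.
Discontinuity in slope at C on the released structure — sum the simple-span end rotations:
  span AC: point load 64 at a = 1.72: Pab(L + a)/(6LEI) = 151.5/EI
  span AC: point load 149.5 at a = 3.44: Pab(L + a)/(6LEI) = 619.2/EI
  span CE: point load 89 at a = 1.31: Pab(L + b)/(6LEI) = 334.9/EI
  relative rotation θ_0 = (770.7 + 334.9)/EI = 1106/EI
A unit hogging moment at C produces rotation L₁/(3EI) + L₂/(3EI) = 6.367/EI.
Compatibility: M_C·(L₁+L₂)/(3EI) = θ_0, giving M_C = 173.6 kN·m (hogging).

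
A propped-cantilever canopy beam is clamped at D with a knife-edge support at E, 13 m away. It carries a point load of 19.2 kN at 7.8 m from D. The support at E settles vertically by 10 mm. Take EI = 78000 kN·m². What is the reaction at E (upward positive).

R_E = 7.229 kN

Release the roller at E. Primary structure: cantilever fixed at D.
Deflection at E on the released cantilever, summing each load's contribution:
  point load 19.2 at a = 7.8: Pa²(3L − a)/(6EI) = 6074/EI
Flexibility coefficient — unit upward force at E: δ_{EE} = L³/(3EI) = 732.3/EI.
With EI = 78000 kN·m²: δ_0 = 0.077875 m and δ_{EE} = 0.009389 m/kN.
Compatibility — the beam at E must follow the support down by 0.01 m: δ_0 − R_E·δ_{EE} = 0.01, so R_E = (0.077875 − 0.01)/0.009389 = 7.229 kN.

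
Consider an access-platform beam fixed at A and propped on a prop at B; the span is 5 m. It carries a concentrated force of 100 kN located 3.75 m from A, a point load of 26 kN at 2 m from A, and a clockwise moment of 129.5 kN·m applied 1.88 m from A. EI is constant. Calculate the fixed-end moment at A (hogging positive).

Choose R_B as the redundant. The primary structure is the cantilever fixed at A.
Deflection at B on the released cantilever, summing each load's contribution:
  point load 100 at a = 3.75: Pa²(3L − a)/(6EI) = 2637/EI
  point load 26 at a = 2: Pa²(3L − a)/(6EI) = 225.3/EI
  clockwise couple 129.5 at a = 1.88: M₀a(2L − a)/(2EI) = 988.4/EI
  δ_0 = 3850/EI
Tip deflection under a unit load at B: L³/(3EI) = 41.67/EI.
The prop prevents deflection at B: R_B = δ_0/δ_{BB} = 3850/41.67 = 92.41 kN.
Moment equilibrium about A: M_A = Σ(load moments about A) − R_B·L = 556.5 − 92.41×5 = 94.44 kN·m.

M_A = 94.44 kN·m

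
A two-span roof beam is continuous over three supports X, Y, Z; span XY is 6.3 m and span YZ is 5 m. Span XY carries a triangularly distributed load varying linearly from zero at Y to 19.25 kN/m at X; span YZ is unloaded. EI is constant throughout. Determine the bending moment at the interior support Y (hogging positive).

M_Y = 24.85 kN·m

Release continuity at Y by inserting a hinge; the redundant is the internal moment M_Y. The primary structure is two simply-supported spans XY and YZ.
End slopes at the hinge Y, treating each span as simply supported:
  span XY: triangular load, peak 19.25: 7w₀L³/(360EI) = 93.59/EI
  relative rotation θ_0 = (93.59 + 0)/EI = 93.59/EI
A unit hogging moment at Y produces rotation L₁/(3EI) + L₂/(3EI) = 3.767/EI.
Slope continuity at Y: θ_0 = M_Y·3.767/EI, so M_Y = 93.59/3.767 = 24.85 kN·m (hogging).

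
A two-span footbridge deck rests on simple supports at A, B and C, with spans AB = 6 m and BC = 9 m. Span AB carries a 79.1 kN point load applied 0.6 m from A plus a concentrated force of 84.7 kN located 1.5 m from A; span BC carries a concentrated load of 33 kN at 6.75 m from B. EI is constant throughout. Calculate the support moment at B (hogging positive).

M_B = 54.1 kN·m

Release continuity at B by inserting a hinge; the redundant is the internal moment M_B. The primary structure is two simply-supported spans AB and BC.
Discontinuity in slope at B on the released structure — sum the simple-span end rotations:
  span AB: point load 79.1 at a = 0.6: Pab(L + a)/(6LEI) = 46.99/EI
  span AB: point load 84.7 at a = 1.5: Pab(L + a)/(6LEI) = 119.1/EI
  span BC: point load 33 at a = 6.75: Pab(L + b)/(6LEI) = 104.4/EI
  relative rotation θ_0 = (166.1 + 104.4)/EI = 270.5/EI
A unit hogging moment at B produces rotation L₁/(3EI) + L₂/(3EI) = 5/EI.
Compatibility: M_B·(L₁+L₂)/(3EI) = θ_0, giving M_B = 54.1 kN·m (hogging).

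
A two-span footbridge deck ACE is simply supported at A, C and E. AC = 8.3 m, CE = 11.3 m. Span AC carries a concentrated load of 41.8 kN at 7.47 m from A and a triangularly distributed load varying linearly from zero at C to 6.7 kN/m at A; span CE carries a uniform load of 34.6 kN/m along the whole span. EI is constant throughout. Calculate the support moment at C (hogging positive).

Release continuity at C by inserting a hinge; the redundant is the internal moment M_C. The primary structure is two simply-supported spans AC and CE.
Rotations at C on the released spans (each span's end-slope, ×1/EI):
  span AC: point load 41.8 at a = 7.47: Pab(L + a)/(6LEI) = 82.07/EI
  span AC: triangular load, peak 6.7: 7w₀L³/(360EI) = 74.49/EI
  span CE: UDL 34.6: wL³/(24EI) = 2080/EI
  relative rotation θ_0 = (156.6 + 2080)/EI = 2237/EI
A unit hogging moment at C produces rotation L₁/(3EI) + L₂/(3EI) = 6.533/EI.
Slope continuity at C: θ_0 = M_C·6.533/EI, so M_C = 2237/6.533 = 342.4 kN·m (hogging).

M_C = 342.4 kN·m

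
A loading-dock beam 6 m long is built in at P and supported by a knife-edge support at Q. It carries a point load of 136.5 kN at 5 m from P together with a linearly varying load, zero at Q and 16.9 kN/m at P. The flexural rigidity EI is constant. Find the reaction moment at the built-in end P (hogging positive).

Choose R_Q as the redundant. The primary structure is the cantilever fixed at P.
Deflection at Q on the released cantilever, summing each load's contribution:
  point load 136.5 at a = 5: Pa²(3L − a)/(6EI) = 7394/EI
  triangular load, peak 16.9 at the fixed end: w₀L⁴/(30EI) = 730.1/EI
  δ_0 = 8124/EI
Tip deflection under a unit load at Q: L³/(3EI) = 72/EI.
The prop prevents deflection at Q: R_Q = δ_0/δ_{QQ} = 8124/72 = 112.8 kN.
Moment equilibrium about P: M_P = Σ(load moments about P) − R_Q·L = 783.9 − 112.8×6 = 106.9 kN·m.

M_P = 106.9 kN·m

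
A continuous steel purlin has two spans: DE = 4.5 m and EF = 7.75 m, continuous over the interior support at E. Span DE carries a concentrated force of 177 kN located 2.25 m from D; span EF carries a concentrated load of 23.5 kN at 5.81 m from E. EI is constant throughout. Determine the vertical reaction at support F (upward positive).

Release continuity at E by inserting a hinge; the redundant is the internal moment M_E. The primary structure is two simply-supported spans DE and EF.
Discontinuity in slope at E on the released structure — sum the simple-span end rotations:
  span DE: point load 177 at a = 2.25: Pab(L + a)/(6LEI) = 224/EI
  span EF: point load 23.5 at a = 5.81: Pab(L + b)/(6LEI) = 55.2/EI
  relative rotation θ_0 = (224 + 55.2)/EI = 279.2/EI
A unit hogging moment at E produces rotation L₁/(3EI) + L₂/(3EI) = 4.083/EI.
Slope continuity at E: θ_0 = M_E·4.083/EI, so M_E = 279.2/4.083 = 68.38 kN·m (hogging).
Span EF, ΣM about F: R_E^{EF}·7.75 = 45.59 + 68.38, so R_E^{EF} = 14.71 kN and R_F = 23.5 − 14.71 = 8.794 kN.

R_F = 8.794 kN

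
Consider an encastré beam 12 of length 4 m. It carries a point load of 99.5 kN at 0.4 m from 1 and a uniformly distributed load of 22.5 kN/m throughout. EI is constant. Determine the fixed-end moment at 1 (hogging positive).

M_1 = 62.24 kN·m

Release both end moments; the primary structure is a simply-supported span 12 with redundants M_1 and M_2.
Simple-span end rotations at 1 and 2 under the given loads:
  at 1: point load 99.5 at a = 0.4: Pab(L + b)/(6LEI) = 45.37/EI
  at 2: point load 99.5 at a = 0.4: Pab(L + a)/(6LEI) = 26.27/EI
  at 1: UDL 22.5: wL³/(24EI) = 60/EI
  at 2: UDL 22.5: wL³/(24EI) = 60/EI
  θ_10 = 105.4/EI,  θ_20 = 86.27/EI
Flexibility coefficients: a unit moment at one end gives L/(3EI) there and L/(6EI) at the far end, so f₁₁ = f₂₂ = 1.333/EI and f₁₂ = f₂₁ = 0.6667/EI.
Compatibility — zero rotation at each built-in end:
  1.333 M_1 + 0.6667 M_2 = 105.4
  0.6667 M_1 + 1.333 M_2 = 86.27
Solving the pair gives M_1 = 62.24 kN·m and M_2 = 33.58 kN·m (hogging).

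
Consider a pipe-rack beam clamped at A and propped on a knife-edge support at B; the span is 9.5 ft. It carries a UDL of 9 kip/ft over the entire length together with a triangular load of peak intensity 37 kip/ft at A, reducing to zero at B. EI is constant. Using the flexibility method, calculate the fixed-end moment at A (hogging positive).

M_A = 324.1 kip·ft

Take the reaction at B as the redundant and release it; the primary structure is a cantilever fixed at A.
Downward deflection at the released point B due to the loads:
  UDL 9: wL⁴/(8EI) = 9163/EI
  triangular load, peak 37 at the fixed end: w₀L⁴/(30EI) = 10046/EI
  δ_0 = 19209/EI
Flexibility coefficient — unit upward force at B: δ_{BB} = L³/(3EI) = 285.8/EI.
The prop prevents deflection at B: R_B = δ_0/δ_{BB} = 19209/285.8 = 67.21 kip.
Moment equilibrium about A: M_A = Σ(load moments about A) − R_B·L = 962.7 − 67.21×9.5 = 324.1 kip·ft.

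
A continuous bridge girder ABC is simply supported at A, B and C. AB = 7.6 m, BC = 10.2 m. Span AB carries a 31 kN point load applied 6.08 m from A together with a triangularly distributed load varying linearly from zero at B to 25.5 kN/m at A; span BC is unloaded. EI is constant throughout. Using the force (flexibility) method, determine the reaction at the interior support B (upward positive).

R_B = 68.85 kN

Insert a hinge at B; M_B is the redundant, and each span becomes simply supported.
End slopes at the hinge B, treating each span as simply supported:
  span AB: point load 31 at a = 6.08: Pab(L + a)/(6LEI) = 85.95/EI
  span AB: triangular load, peak 25.5: 7w₀L³/(360EI) = 217.7/EI
  relative rotation θ_0 = (303.6 + 0)/EI = 303.6/EI
A unit hogging moment at B produces rotation L₁/(3EI) + L₂/(3EI) = 5.933/EI.
Compatibility: M_B·(L₁+L₂)/(3EI) = θ_0, giving M_B = 51.17 kN·m (hogging).
Span AB, ΣM about A with M_B applied at B: R_B^{AB}·7.6 = 434 + 51.17, so R_B^{AB} = 63.83 kN and R_A = 127.9 − 63.83 = 64.07 kN.
Span BC, ΣM about C: R_B^{BC}·10.2 = 0 + 51.17, so R_B^{BC} = 5.017 kN and R_C = 0 − 5.017 = -5.017 kN.
R_B = 63.83 + 5.017 = 68.85 kN.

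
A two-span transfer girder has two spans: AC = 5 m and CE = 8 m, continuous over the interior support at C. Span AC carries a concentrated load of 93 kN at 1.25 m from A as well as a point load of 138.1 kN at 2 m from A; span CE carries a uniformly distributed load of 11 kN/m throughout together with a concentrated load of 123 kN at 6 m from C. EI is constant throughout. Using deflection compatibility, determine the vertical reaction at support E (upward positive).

Take M_C as the redundant. Released structure: two simple spans AC and CE with a hinge at C.
Discontinuity in slope at C on the released structure — sum the simple-span end rotations:
  span AC: point load 93 at a = 1.25: Pab(L + a)/(6LEI) = 90.82/EI
  span AC: point load 138.1 at a = 2: Pab(L + a)/(6LEI) = 193.3/EI
  span CE: UDL 11: wL³/(24EI) = 234.7/EI
  span CE: point load 123 at a = 6: Pab(L + b)/(6LEI) = 307.5/EI
  relative rotation θ_0 = (284.2 + 542.2)/EI = 826.3/EI
A unit hogging moment at C produces rotation L₁/(3EI) + L₂/(3EI) = 4.333/EI.
Compatibility: M_C·(L₁+L₂)/(3EI) = θ_0, giving M_C = 190.7 kN·m (hogging).
Span CE, ΣM about E: R_C^{CE}·8 = 598 + 190.7, so R_C^{CE} = 98.59 kN and R_E = 211 − 98.59 = 112.4 kN.

R_E = 112.4 kN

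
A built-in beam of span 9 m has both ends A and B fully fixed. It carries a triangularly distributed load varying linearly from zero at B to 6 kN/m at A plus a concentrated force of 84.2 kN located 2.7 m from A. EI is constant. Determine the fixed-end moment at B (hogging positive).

M_B = 63.94 kN·m

Release both end moments; the primary structure is a simply-supported span AB with redundants M_A and M_B.
Simple-span end rotations at A and B under the given loads:
  at A: triangular load, peak 6: w₀L³/(45EI) = 97.2/EI
  at B: triangular load, peak 6: 7w₀L³/(360EI) = 85.05/EI
  at A: point load 84.2 at a = 2.7: Pab(L + b)/(6LEI) = 405.8/EI
  at B: point load 84.2 at a = 2.7: Pab(L + a)/(6LEI) = 310.3/EI
  θ_A0 = 503/EI,  θ_B0 = 395.4/EI
Flexibility coefficients: a unit moment at one end gives L/(3EI) there and L/(6EI) at the far end, so f₁₁ = f₂₂ = 3/EI and f₁₂ = f₂₁ = 1.5/EI.
Compatibility — zero rotation at each built-in end:
  3 M_A + 1.5 M_B = 503
  1.5 M_A + 3 M_B = 395.4
Solving the pair gives M_A = 135.7 kN·m and M_B = 63.94 kN·m (hogging).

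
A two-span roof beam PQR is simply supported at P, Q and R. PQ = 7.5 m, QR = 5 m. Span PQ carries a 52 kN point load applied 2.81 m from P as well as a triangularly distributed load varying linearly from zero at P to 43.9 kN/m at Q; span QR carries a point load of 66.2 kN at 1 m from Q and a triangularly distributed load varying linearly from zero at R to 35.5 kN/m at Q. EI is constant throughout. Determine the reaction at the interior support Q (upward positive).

R_Q = 301.1 kN

Insert a hinge at Q; M_Q is the redundant, and each span becomes simply supported.
Discontinuity in slope at Q on the released structure — sum the simple-span end rotations:
  span PQ: point load 52 at a = 2.81: Pab(L + a)/(6LEI) = 157/EI
  span PQ: triangular load, peak 43.9: w₀L³/(45EI) = 411.6/EI
  span QR: point load 66.2 at a = 1: Pab(L + b)/(6LEI) = 79.44/EI
  span QR: triangular load, peak 35.5: w₀L³/(45EI) = 98.61/EI
  relative rotation θ_0 = (568.6 + 178.1)/EI = 746.6/EI
A unit hogging moment at Q produces rotation L₁/(3EI) + L₂/(3EI) = 4.167/EI.
Compatibility: M_Q·(L₁+L₂)/(3EI) = θ_0, giving M_Q = 179.2 kN·m (hogging).
Span PQ, ΣM about P with M_Q applied at Q: R_Q^{PQ}·7.5 = 969.2 + 179.2, so R_Q^{PQ} = 153.1 kN and R_P = 216.6 − 153.1 = 63.5 kN.
Span QR, ΣM about R: R_Q^{QR}·5 = 560.6 + 179.2, so R_Q^{QR} = 148 kN and R_R = 154.9 − 148 = 6.985 kN.
R_Q = 153.1 + 148 = 301.1 kN.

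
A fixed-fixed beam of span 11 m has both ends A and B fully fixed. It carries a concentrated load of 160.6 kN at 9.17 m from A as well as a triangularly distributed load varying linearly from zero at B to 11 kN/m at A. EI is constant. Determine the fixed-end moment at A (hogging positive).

Release both end moments; the primary structure is a simply-supported span AB with redundants M_A and M_B.
Simple-span end rotations at A and B under the given loads:
  at A: point load 160.6 at a = 9.17: Pab(L + b)/(6LEI) = 523.9/EI
  at B: point load 160.6 at a = 9.17: Pab(L + a)/(6LEI) = 823.6/EI
  at A: triangular load, peak 11: w₀L³/(45EI) = 325.4/EI
  at B: triangular load, peak 11: 7w₀L³/(360EI) = 284.7/EI
  θ_A0 = 849.3/EI,  θ_B0 = 1108/EI
Flexibility coefficients: a unit moment at one end gives L/(3EI) there and L/(6EI) at the far end, so f₁₁ = f₂₂ = 3.667/EI and f₁₂ = f₂₁ = 1.833/EI.
Compatibility — zero rotation at each built-in end:
  3.667 M_A + 1.833 M_B = 849.3
  1.833 M_A + 3.667 M_B = 1108
Solving the pair gives M_A = 107.3 kN·m and M_B = 248.6 kN·m (hogging).

M_A = 107.3 kN·m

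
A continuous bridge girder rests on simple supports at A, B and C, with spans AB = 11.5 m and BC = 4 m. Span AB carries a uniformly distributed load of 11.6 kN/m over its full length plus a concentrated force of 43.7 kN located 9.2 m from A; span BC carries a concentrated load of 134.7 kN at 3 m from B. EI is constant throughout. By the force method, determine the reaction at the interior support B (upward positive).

Release continuity at B by inserting a hinge; the redundant is the internal moment M_B. The primary structure is two simply-supported spans AB and BC.
Rotations at B on the released spans (each span's end-slope, ×1/EI):
  span AB: UDL 11.6: wL³/(24EI) = 735.1/EI
  span AB: point load 43.7 at a = 9.2: Pab(L + a)/(6LEI) = 277.4/EI
  span BC: point load 134.7 at a = 3: Pab(L + b)/(6LEI) = 84.19/EI
  relative rotation θ_0 = (1012 + 84.19)/EI = 1097/EI
A unit hogging moment at B produces rotation L₁/(3EI) + L₂/(3EI) = 5.167/EI.
Compatibility: M_B·(L₁+L₂)/(3EI) = θ_0, giving M_B = 212.3 kN·m (hogging).
Span AB, ΣM about A with M_B applied at B: R_B^{AB}·11.5 = 1169 + 212.3, so R_B^{AB} = 120.1 kN and R_A = 177.1 − 120.1 = 56.98 kN.
Span BC, ΣM about C: R_B^{BC}·4 = 134.7 + 212.3, so R_B^{BC} = 86.74 kN and R_C = 134.7 − 86.74 = 47.96 kN.
R_B = 120.1 + 86.74 = 206.9 kN.

R_B = 206.9 kN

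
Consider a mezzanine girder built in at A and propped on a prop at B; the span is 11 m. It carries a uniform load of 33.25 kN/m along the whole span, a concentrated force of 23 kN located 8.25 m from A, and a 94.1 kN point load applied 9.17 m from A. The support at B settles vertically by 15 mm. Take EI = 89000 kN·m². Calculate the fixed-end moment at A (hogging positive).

Take the reaction at B as the redundant and release it; the primary structure is a cantilever fixed at A.
Deflection at B on the released cantilever, summing each load's contribution:
  UDL 33.25: wL⁴/(8EI) = 60852/EI
  point load 23 at a = 8.25: Pa²(3L − a)/(6EI) = 6457/EI
  point load 94.1 at a = 9.17: Pa²(3L − a)/(6EI) = 31427/EI
  δ_0 = 98736/EI
Flexibility coefficient — unit upward force at B: δ_{BB} = L³/(3EI) = 443.7/EI.
With EI = 89000 kN·m²: δ_0 = 1.1094 m and δ_{BB} = 0.004985 m/kN.
Compatibility — the beam at B must follow the support down by 0.015 m: δ_0 − R_B·δ_{BB} = 0.015, so R_B = (1.1094 − 0.015)/0.004985 = 219.5 kN.
Moment equilibrium about A: M_A = Σ(load moments about A) − R_B·L = 3064 − 219.5×11 = 649.4 kN·m.

M_A = 649.4 kN·m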